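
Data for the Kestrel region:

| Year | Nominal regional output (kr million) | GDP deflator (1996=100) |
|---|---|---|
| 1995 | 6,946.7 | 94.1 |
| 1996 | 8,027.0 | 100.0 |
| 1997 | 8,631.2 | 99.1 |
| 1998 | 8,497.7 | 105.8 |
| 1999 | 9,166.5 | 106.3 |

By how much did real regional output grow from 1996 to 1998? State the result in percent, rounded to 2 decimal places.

Real regional output 1996 = 8027.0/1.000 = 8027.00.
Real regional output 1998 = 8497.7/1.058 = 8031.85.
Change = 8031.85/8027.00 − 1 = 0.0006.

0.06%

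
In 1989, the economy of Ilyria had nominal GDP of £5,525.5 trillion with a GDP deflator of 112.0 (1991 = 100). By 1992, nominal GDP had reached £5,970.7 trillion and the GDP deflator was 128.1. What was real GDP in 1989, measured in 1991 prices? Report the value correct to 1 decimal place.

Real GDP = Nominal / (GDP deflator/100) = 5525.5 / 1.120 = 4933.48.

£4,933.5 trillion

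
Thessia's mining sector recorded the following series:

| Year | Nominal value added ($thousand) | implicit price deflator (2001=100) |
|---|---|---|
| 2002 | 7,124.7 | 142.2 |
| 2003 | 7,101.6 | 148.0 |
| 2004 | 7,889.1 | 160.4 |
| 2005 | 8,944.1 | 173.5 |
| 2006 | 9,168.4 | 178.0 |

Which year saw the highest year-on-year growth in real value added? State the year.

2005

2003: real = 7101.6/1.480 = 4798.38; growth vs 2002 (5010.34) = -4.23%.
2004: real = 7889.1/1.604 = 4918.39; growth vs 2003 (4798.38) = 2.50%.
2005: real = 8944.1/1.735 = 5155.10; growth vs 2004 (4918.39) = 4.81%.
2006: real = 9168.4/1.780 = 5150.79; growth vs 2005 (5155.10) = -0.08%.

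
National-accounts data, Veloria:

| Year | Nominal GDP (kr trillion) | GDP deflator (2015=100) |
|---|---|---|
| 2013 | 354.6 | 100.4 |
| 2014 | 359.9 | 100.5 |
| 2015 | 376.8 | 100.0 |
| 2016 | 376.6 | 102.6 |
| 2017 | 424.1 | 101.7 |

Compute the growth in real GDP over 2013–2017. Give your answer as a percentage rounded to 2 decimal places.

Real GDP 2013 = 354.6/1.004 = 353.19.
Real GDP 2017 = 424.1/1.017 = 417.01.
Change = 417.01/353.19 − 1 = 0.1807.

18.07%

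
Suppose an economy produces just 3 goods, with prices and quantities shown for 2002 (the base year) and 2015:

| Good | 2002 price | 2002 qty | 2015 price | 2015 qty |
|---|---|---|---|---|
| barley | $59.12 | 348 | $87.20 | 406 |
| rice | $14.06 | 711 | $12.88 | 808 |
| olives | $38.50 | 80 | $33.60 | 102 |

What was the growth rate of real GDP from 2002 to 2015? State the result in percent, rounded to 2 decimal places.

16.76%

Real GDP 2002 = Nominal GDP 2002 = 59.12·348 + 14.06·711 + 38.50·80 = 33650.42.
Real GDP 2015 (at 2002 prices) = 59.12·406 + 14.06·808 + 38.50·102 = 39290.20.
Real growth = 39290.20/33650.42 − 1 = 0.1676.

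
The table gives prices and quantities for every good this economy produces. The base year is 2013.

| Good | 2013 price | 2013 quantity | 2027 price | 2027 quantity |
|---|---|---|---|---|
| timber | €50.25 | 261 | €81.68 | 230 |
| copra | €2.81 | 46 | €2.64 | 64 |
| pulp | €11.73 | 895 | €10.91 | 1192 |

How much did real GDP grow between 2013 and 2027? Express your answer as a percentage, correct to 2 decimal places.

8.33%

Real GDP 2013 = Nominal GDP 2013 = 50.25·261 + 2.81·46 + 11.73·895 = 23742.86.
Real GDP 2027 (at 2013 prices) = 50.25·230 + 2.81·64 + 11.73·1192 = 25719.50.
Real growth = 25719.50/23742.86 − 1 = 0.0833.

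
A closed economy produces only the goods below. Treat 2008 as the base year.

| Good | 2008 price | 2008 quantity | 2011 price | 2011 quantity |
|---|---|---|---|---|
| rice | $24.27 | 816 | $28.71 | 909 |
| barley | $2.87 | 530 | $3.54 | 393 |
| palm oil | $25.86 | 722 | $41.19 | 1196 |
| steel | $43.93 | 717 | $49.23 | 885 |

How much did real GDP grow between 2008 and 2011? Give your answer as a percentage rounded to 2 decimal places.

30.07%

Real GDP 2008 = Nominal GDP 2008 = 24.27·816 + 2.87·530 + 25.86·722 + 43.93·717 = 71494.15.
Real GDP 2011 (at 2008 prices) = 24.27·909 + 2.87·393 + 25.86·1196 + 43.93·885 = 92995.95.
Real growth = 92995.95/71494.15 − 1 = 0.3007.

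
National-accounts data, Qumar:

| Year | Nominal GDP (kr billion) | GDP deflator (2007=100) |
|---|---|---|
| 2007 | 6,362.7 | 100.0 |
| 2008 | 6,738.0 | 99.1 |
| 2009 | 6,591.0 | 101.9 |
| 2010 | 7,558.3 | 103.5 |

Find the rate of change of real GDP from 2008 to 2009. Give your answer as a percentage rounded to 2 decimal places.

-4.87%

Real GDP 2008 = 6738.0/0.991 = 6799.19.
Real GDP 2009 = 6591.0/1.019 = 6468.11.
Change = 6468.11/6799.19 − 1 = -0.0487.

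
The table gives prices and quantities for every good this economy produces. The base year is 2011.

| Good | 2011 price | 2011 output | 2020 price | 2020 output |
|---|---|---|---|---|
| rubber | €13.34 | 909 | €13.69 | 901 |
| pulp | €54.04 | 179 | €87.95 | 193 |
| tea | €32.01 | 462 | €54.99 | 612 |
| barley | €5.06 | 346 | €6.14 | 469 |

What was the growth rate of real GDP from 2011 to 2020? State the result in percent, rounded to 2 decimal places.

Real GDP 2011 = Nominal GDP 2011 = 13.34·909 + 54.04·179 + 32.01·462 + 5.06·346 = 38338.60.
Real GDP 2020 (at 2011 prices) = 13.34·901 + 54.04·193 + 32.01·612 + 5.06·469 = 44412.32.
Real growth = 44412.32/38338.60 − 1 = 0.1584.

15.84%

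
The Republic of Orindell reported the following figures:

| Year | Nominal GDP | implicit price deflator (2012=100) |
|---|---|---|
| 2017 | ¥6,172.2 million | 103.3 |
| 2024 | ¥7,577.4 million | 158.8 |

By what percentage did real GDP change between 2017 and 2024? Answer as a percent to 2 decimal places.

Real GDP 2017 = 6172.2 / 1.033 = 5975.02.
Real GDP 2024 = 7577.4 / 1.588 = 4771.66.
Real growth = 4771.66 / 5975.02 − 1 = -0.2014.

-20.14%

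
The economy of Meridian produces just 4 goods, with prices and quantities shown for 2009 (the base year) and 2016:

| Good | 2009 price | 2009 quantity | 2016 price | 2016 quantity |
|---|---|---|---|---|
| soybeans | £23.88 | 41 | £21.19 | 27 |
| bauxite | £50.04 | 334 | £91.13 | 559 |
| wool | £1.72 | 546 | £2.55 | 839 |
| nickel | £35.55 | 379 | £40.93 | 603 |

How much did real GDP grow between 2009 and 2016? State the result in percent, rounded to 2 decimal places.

60.40%

Real GDP 2009 = Nominal GDP 2009 = 23.88·41 + 50.04·334 + 1.72·546 + 35.55·379 = 32105.01.
Real GDP 2016 (at 2009 prices) = 23.88·27 + 50.04·559 + 1.72·839 + 35.55·603 = 51496.85.
Real growth = 51496.85/32105.01 − 1 = 0.6040.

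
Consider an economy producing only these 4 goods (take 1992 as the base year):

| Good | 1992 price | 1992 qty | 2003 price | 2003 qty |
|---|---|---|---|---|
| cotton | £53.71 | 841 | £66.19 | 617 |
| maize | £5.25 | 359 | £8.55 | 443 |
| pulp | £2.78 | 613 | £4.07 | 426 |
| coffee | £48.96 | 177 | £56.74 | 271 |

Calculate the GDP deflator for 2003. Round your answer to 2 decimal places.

Nominal GDP 2003 = 66.19·617 + 8.55·443 + 4.07·426 + 56.74·271 = 61737.24.
Real GDP 2003 (at 1992 prices) = 53.71·617 + 5.25·443 + 2.78·426 + 48.96·271 = 49917.26.
Deflator = Nominal/Real × 100 = 61737.24/49917.26 × 100 = 123.679.

123.68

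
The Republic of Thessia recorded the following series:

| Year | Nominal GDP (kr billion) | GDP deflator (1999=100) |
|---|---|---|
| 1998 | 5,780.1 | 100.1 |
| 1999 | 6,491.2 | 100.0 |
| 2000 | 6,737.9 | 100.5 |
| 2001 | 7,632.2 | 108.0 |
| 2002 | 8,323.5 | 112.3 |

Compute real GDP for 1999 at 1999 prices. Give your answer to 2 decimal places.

kr 6,491.20 billion

Real GDP 1999 = 6491.2 / 1.000 = 6491.20.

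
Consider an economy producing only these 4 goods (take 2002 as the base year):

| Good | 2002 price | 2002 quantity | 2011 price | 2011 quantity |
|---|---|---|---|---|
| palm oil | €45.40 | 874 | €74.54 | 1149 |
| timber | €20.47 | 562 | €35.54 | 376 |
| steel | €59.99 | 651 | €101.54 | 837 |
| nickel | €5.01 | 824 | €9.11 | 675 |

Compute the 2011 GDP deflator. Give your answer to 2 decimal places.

Nominal GDP 2011 = 74.54·1149 + 35.54·376 + 101.54·837 + 9.11·675 = 190147.73.
Real GDP 2011 (at 2002 prices) = 45.40·1149 + 20.47·376 + 59.99·837 + 5.01·675 = 113454.70.
Deflator = Nominal/Real × 100 = 190147.73/113454.70 × 100 = 167.598.

167.60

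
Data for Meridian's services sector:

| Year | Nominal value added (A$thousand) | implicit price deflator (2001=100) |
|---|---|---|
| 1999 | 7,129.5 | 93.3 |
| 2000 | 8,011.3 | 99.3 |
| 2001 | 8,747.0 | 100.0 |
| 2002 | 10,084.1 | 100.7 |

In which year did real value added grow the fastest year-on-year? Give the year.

2000: real = 8011.3/0.993 = 8067.77; growth vs 1999 (7641.48) = 5.58%.
2001: real = 8747.0/1.000 = 8747.00; growth vs 2000 (8067.77) = 8.42%.
2002: real = 10084.1/1.007 = 10014.00; growth vs 2001 (8747.00) = 14.48%.

2002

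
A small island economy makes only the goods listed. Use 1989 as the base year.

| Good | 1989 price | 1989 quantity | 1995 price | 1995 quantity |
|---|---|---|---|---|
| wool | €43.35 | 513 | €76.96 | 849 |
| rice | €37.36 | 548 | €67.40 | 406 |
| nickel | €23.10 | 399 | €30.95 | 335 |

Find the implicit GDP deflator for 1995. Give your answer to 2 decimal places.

172.62

Nominal GDP 1995 = 76.96·849 + 67.40·406 + 30.95·335 = 103071.69.
Real GDP 1995 (at 1989 prices) = 43.35·849 + 37.36·406 + 23.10·335 = 59710.81.
Deflator = Nominal/Real × 100 = 103071.69/59710.81 × 100 = 172.618.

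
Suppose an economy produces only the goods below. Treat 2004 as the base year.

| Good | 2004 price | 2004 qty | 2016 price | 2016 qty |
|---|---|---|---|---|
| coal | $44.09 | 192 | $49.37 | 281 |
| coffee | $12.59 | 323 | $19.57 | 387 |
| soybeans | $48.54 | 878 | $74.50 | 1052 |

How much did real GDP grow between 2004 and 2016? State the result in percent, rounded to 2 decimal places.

Real GDP 2004 = Nominal GDP 2004 = 44.09·192 + 12.59·323 + 48.54·878 = 55149.97.
Real GDP 2016 (at 2004 prices) = 44.09·281 + 12.59·387 + 48.54·1052 = 68325.70.
Real growth = 68325.70/55149.97 − 1 = 0.2389.

23.89%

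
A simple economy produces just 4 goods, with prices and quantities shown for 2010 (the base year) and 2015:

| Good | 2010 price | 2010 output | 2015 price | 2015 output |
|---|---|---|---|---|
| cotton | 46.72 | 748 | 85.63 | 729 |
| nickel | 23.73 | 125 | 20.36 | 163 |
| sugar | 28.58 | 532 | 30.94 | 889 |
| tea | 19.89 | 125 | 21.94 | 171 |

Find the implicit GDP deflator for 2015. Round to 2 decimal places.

145.35

Nominal GDP 2015 = 85.63·729 + 20.36·163 + 30.94·889 + 21.94·171 = 97000.35.
Real GDP 2015 (at 2010 prices) = 46.72·729 + 23.73·163 + 28.58·889 + 19.89·171 = 66735.68.
Deflator = Nominal/Real × 100 = 97000.35/66735.68 × 100 = 145.350.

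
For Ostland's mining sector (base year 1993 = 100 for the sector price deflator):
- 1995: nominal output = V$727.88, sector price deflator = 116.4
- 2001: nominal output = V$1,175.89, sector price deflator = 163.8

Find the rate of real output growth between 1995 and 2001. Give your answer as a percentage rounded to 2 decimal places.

Deflate each year: 1995 → 727.88/1.164 = 625.33; 2001 → 1175.89/1.638 = 717.88.
So real output changed by 717.88/625.33 − 1 = 0.1480, i.e. 14.80%.

14.80%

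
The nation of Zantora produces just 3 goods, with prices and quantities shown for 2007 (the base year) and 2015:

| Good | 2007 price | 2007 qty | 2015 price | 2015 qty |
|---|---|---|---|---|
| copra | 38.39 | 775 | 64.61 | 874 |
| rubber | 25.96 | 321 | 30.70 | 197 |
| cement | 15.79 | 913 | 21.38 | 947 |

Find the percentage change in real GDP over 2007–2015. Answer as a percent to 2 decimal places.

2.13%

Real GDP 2007 = Nominal GDP 2007 = 38.39·775 + 25.96·321 + 15.79·913 = 52501.68.
Real GDP 2015 (at 2007 prices) = 38.39·874 + 25.96·197 + 15.79·947 = 53620.11.
Real growth = 53620.11/52501.68 − 1 = 0.0213.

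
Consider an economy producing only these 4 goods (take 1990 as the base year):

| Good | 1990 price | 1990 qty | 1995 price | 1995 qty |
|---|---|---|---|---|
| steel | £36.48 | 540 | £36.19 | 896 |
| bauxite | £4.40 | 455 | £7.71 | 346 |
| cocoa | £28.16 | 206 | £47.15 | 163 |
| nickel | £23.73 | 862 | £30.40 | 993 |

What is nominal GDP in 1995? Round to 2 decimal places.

£72966.55

Nominal GDP 1995 = Σ (p_1995 × q_1995) = 36.19·896 + 7.71·346 + 47.15·163 + 30.40·993 = 72966.55.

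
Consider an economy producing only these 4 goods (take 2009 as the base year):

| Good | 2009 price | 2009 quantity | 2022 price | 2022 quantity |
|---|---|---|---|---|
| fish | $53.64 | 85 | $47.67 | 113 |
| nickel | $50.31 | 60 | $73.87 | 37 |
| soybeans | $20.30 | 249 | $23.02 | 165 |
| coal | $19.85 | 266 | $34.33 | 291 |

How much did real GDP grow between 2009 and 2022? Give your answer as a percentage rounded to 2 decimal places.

Real GDP 2009 = Nominal GDP 2009 = 53.64·85 + 50.31·60 + 20.30·249 + 19.85·266 = 17912.80.
Real GDP 2022 (at 2009 prices) = 53.64·113 + 50.31·37 + 20.30·165 + 19.85·291 = 17048.64.
Real growth = 17048.64/17912.80 − 1 = -0.0482.

-4.82%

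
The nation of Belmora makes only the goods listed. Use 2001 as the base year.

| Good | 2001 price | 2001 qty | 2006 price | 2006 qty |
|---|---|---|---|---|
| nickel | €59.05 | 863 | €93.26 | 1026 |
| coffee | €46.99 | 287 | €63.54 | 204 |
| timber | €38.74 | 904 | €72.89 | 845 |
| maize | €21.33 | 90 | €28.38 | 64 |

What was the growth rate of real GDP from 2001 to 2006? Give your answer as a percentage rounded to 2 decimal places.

Real GDP 2001 = Nominal GDP 2001 = 59.05·863 + 46.99·287 + 38.74·904 + 21.33·90 = 101386.94.
Real GDP 2006 (at 2001 prices) = 59.05·1026 + 46.99·204 + 38.74·845 + 21.33·64 = 104271.68.
Real growth = 104271.68/101386.94 − 1 = 0.0285.

2.85%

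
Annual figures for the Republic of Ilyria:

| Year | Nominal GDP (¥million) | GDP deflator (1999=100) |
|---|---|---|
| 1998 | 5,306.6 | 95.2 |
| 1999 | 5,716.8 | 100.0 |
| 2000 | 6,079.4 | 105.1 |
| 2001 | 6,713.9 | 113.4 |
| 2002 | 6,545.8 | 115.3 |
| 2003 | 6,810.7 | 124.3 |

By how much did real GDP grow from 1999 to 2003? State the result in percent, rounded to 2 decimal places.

Real GDP 1999 = 5716.8/1.000 = 5716.80.
Real GDP 2003 = 6810.7/1.243 = 5479.24.
Change = 5479.24/5716.80 − 1 = -0.0416.

-4.16%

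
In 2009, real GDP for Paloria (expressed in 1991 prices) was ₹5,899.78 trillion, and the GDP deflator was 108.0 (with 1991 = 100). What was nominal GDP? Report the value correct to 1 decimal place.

Nominal GDP = Real × (GDP deflator/100) = 5899.78 × 1.080 = 6371.76.

₹6,371.8 trillion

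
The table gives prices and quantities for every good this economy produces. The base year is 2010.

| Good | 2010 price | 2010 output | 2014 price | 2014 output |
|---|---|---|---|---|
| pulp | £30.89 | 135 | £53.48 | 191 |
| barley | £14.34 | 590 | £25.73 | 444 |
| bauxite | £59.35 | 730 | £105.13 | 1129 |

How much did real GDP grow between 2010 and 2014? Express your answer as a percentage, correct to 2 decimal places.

41.67%

Real GDP 2010 = Nominal GDP 2010 = 30.89·135 + 14.34·590 + 59.35·730 = 55956.25.
Real GDP 2014 (at 2010 prices) = 30.89·191 + 14.34·444 + 59.35·1129 = 79273.10.
Real growth = 79273.10/55956.25 − 1 = 0.4167.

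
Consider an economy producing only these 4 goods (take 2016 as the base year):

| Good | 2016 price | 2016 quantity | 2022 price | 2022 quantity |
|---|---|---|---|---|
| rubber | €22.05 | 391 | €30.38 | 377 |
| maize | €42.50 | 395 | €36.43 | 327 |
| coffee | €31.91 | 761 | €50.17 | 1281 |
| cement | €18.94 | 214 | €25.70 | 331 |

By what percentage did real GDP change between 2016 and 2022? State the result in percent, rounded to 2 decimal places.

Real GDP 2016 = Nominal GDP 2016 = 22.05·391 + 42.50·395 + 31.91·761 + 18.94·214 = 53745.72.
Real GDP 2022 (at 2016 prices) = 22.05·377 + 42.50·327 + 31.91·1281 + 18.94·331 = 69356.20.
Real growth = 69356.20/53745.72 − 1 = 0.2905.

29.05%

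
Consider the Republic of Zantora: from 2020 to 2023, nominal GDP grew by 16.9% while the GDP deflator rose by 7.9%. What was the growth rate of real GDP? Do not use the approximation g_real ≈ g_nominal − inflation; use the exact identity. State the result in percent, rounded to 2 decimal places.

8.34%

(1 + g_nom) = (1 + g_real)(1 + π), so g_real = 1.1690 / 1.0790 − 1 = 0.08341.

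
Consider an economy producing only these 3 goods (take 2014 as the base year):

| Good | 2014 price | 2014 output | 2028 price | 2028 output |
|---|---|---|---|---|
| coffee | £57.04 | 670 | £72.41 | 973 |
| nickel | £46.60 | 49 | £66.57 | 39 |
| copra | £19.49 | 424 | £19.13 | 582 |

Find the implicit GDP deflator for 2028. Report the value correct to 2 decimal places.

Nominal GDP 2028 = 72.41·973 + 66.57·39 + 19.13·582 = 84184.82.
Real GDP 2028 (at 2014 prices) = 57.04·973 + 46.60·39 + 19.49·582 = 68660.50.
Deflator = Nominal/Real × 100 = 84184.82/68660.50 × 100 = 122.610.

122.61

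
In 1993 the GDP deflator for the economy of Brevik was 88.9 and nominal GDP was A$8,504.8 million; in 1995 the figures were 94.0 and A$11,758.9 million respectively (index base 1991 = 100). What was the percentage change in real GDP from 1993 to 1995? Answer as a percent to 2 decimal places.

Deflate each year: 1993 → 8504.8/0.889 = 9566.70; 1995 → 11758.9/0.940 = 12509.47.
So real GDP changed by 12509.47/9566.70 − 1 = 0.3076, i.e. 30.76%.

30.76%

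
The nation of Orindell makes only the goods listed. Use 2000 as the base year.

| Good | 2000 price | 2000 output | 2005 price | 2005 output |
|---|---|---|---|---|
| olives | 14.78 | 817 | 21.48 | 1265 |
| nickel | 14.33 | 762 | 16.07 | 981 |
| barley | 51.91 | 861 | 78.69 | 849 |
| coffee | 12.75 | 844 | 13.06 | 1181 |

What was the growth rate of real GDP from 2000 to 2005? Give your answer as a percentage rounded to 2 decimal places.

17.12%

Real GDP 2000 = Nominal GDP 2000 = 14.78·817 + 14.33·762 + 51.91·861 + 12.75·844 = 78450.23.
Real GDP 2005 (at 2000 prices) = 14.78·1265 + 14.33·981 + 51.91·849 + 12.75·1181 = 91883.77.
Real growth = 91883.77/78450.23 − 1 = 0.1712.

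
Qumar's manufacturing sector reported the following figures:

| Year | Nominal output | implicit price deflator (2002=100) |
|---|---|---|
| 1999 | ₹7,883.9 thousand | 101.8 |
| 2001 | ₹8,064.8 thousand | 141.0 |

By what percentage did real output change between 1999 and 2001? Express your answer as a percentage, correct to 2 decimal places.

Real output 1999 = 7883.9 / 1.018 = 7744.50.
Real output 2001 = 8064.8 / 1.410 = 5719.72.
Real growth = 5719.72 / 7744.50 − 1 = -0.2614.

-26.14%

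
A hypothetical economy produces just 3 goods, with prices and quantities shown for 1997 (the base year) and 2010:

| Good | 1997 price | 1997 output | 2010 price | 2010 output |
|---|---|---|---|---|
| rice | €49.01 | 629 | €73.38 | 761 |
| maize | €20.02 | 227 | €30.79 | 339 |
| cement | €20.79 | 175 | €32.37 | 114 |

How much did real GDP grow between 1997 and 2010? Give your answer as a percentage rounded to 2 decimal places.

19.08%

Real GDP 1997 = Nominal GDP 1997 = 49.01·629 + 20.02·227 + 20.79·175 = 39010.08.
Real GDP 2010 (at 1997 prices) = 49.01·761 + 20.02·339 + 20.79·114 = 46453.45.
Real growth = 46453.45/39010.08 − 1 = 0.1908.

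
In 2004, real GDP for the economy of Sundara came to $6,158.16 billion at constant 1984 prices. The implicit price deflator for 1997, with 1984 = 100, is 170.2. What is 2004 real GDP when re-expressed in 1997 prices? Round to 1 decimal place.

$10,481.2 billion

Real GDP in 1997 prices = Real GDP in 1984 prices × (P_1997/P_1984) = 6158.16 × 1.702 = 10481.19.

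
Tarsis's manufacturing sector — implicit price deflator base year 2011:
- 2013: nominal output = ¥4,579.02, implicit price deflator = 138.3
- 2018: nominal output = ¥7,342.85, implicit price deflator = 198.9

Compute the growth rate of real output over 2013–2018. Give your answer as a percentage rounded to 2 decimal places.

Real output 2013 = 4579.02 / 1.383 = 3310.93.
Real output 2018 = 7342.85 / 1.989 = 3691.73.
Real growth = 3691.73 / 3310.93 − 1 = 0.1150.

11.50%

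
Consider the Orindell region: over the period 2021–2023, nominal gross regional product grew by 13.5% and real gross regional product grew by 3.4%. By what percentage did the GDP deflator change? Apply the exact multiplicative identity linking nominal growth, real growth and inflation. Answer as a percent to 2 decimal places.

9.77%

(1 + g_nom) = (1 + g_real)(1 + π), so π = 1.1350 / 1.0340 − 1 = 0.09768.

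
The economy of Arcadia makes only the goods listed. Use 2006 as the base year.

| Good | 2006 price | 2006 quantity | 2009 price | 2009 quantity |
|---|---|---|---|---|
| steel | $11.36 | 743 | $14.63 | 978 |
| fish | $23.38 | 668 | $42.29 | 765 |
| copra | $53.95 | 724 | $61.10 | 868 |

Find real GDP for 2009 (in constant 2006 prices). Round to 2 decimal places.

$75824.38

Real GDP 2009 = Σ (p_2006 × q_2009) = 11.36·978 + 23.38·765 + 53.95·868 = 75824.38.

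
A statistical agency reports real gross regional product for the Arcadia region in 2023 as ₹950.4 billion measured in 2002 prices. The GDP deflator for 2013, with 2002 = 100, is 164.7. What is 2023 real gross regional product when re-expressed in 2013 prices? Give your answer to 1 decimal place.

Real gross regional product in 2013 prices = Real gross regional product in 2002 prices × (P_2013/P_2002) = 950.4 × 1.647 = 1565.31.

₹1,565.3 billion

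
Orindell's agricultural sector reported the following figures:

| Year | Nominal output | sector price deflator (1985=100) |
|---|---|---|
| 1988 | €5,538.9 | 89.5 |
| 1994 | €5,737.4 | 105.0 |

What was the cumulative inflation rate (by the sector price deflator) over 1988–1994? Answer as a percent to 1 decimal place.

Price-level change = 105.0 / 89.5 − 1 = 0.1732.

17.3%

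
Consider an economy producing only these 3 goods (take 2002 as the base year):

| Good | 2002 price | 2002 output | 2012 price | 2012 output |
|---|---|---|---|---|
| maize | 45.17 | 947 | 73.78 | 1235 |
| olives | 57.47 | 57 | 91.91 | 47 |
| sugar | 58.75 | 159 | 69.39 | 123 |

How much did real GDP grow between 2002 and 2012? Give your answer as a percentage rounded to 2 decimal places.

Real GDP 2002 = Nominal GDP 2002 = 45.17·947 + 57.47·57 + 58.75·159 = 55393.03.
Real GDP 2012 (at 2002 prices) = 45.17·1235 + 57.47·47 + 58.75·123 = 65712.29.
Real growth = 65712.29/55393.03 − 1 = 0.1863.

18.63%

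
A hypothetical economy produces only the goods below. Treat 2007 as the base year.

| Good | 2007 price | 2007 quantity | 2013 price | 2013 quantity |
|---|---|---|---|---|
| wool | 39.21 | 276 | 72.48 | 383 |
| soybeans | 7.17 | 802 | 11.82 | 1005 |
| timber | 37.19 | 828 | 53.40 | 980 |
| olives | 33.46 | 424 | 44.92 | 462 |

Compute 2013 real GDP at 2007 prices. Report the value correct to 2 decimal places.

74128.00

Real GDP 2013 = Σ (p_2007 × q_2013) = 39.21·383 + 7.17·1005 + 37.19·980 + 33.46·462 = 74128.00.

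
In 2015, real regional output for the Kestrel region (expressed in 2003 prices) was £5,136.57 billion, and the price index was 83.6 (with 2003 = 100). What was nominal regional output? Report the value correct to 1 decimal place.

£4,294.2 billion

Nominal regional output = Real × (price index/100) = 5136.57 × 0.836 = 4294.17.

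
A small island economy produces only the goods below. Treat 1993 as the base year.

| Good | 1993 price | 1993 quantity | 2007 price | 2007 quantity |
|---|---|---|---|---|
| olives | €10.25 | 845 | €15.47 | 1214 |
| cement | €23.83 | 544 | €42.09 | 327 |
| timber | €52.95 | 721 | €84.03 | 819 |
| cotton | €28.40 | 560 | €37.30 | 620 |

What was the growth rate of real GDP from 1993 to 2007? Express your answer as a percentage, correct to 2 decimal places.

Real GDP 1993 = Nominal GDP 1993 = 10.25·845 + 23.83·544 + 52.95·721 + 28.40·560 = 75705.72.
Real GDP 2007 (at 1993 prices) = 10.25·1214 + 23.83·327 + 52.95·819 + 28.40·620 = 81209.96.
Real growth = 81209.96/75705.72 − 1 = 0.0727.

7.27%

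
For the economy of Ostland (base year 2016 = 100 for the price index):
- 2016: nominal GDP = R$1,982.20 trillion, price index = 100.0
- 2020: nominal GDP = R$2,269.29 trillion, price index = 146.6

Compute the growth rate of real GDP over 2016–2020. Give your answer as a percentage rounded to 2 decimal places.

-21.91%

Deflate each year: 2016 → 1982.20/1.000 = 1982.20; 2020 → 2269.29/1.466 = 1547.95.
So real GDP changed by 1547.95/1982.20 − 1 = -0.2191, i.e. -21.91%.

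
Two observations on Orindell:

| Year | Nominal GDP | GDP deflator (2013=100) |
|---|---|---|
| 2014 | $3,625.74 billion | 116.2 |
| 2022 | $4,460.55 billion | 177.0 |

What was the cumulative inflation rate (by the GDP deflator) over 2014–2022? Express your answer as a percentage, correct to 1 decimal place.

52.3%

Price-level change = 177.0 / 116.2 − 1 = 0.5232.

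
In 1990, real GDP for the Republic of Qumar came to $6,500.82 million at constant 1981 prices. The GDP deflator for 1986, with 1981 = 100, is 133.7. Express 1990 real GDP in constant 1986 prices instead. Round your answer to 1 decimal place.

$8,691.6 million

Real GDP in 1986 prices = Real GDP in 1981 prices × (P_1986/P_1981) = 6500.82 × 1.337 = 8691.60.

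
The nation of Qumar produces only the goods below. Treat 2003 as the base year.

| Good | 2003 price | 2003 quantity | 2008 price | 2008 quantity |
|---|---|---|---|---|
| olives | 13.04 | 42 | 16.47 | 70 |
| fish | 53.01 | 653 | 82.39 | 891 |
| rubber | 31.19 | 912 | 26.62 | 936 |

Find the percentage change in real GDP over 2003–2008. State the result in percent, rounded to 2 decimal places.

Real GDP 2003 = Nominal GDP 2003 = 13.04·42 + 53.01·653 + 31.19·912 = 63608.49.
Real GDP 2008 (at 2003 prices) = 13.04·70 + 53.01·891 + 31.19·936 = 77338.55.
Real growth = 77338.55/63608.49 − 1 = 0.2159.

21.59%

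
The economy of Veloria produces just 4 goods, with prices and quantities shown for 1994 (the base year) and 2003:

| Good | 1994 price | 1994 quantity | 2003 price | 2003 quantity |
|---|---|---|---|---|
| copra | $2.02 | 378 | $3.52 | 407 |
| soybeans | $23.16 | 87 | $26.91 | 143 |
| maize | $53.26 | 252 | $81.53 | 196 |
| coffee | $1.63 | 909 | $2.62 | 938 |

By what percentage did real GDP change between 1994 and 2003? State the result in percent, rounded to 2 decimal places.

-8.93%

Real GDP 1994 = Nominal GDP 1994 = 2.02·378 + 23.16·87 + 53.26·252 + 1.63·909 = 17681.67.
Real GDP 2003 (at 1994 prices) = 2.02·407 + 23.16·143 + 53.26·196 + 1.63·938 = 16101.92.
Real growth = 16101.92/17681.67 − 1 = -0.0893.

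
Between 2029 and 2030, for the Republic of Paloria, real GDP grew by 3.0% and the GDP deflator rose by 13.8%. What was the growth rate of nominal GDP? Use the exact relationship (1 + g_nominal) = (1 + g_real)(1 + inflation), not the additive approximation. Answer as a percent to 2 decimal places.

17.21%

(1 + g_nom) = (1 + g_real)(1 + π) = 1.0300 × 1.1380 = 1.17214.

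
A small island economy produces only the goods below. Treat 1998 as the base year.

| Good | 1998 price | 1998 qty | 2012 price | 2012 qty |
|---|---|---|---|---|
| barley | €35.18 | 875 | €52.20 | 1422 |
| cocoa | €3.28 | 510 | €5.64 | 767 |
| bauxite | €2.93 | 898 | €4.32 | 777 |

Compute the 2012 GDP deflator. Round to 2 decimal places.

149.42

Nominal GDP 2012 = 52.20·1422 + 5.64·767 + 4.32·777 = 81910.92.
Real GDP 2012 (at 1998 prices) = 35.18·1422 + 3.28·767 + 2.93·777 = 54818.33.
Deflator = Nominal/Real × 100 = 81910.92/54818.33 × 100 = 149.423.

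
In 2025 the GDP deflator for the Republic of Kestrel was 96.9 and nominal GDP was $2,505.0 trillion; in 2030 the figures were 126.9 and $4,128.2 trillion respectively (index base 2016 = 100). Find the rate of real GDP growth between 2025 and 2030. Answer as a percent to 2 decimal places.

25.84%

Deflate each year: 2025 → 2505.0/0.969 = 2585.14; 2030 → 4128.2/1.269 = 3253.11.
So real GDP changed by 3253.11/2585.14 − 1 = 0.2584, i.e. 25.84%.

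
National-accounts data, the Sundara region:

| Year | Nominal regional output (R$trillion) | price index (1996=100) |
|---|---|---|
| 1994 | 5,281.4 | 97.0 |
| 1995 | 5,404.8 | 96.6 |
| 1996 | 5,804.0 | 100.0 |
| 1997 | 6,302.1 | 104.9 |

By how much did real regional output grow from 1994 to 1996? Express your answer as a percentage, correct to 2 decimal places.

Real regional output 1994 = 5281.4/0.970 = 5444.74.
Real regional output 1996 = 5804.0/1.000 = 5804.00.
Change = 5804.00/5444.74 − 1 = 0.0660.

6.60%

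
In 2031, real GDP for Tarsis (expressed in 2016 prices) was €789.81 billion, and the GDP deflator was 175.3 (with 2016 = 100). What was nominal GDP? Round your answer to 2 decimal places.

€1,384.54 billion

Nominal GDP = Real × (GDP deflator/100) = 789.81 × 1.753 = 1384.54.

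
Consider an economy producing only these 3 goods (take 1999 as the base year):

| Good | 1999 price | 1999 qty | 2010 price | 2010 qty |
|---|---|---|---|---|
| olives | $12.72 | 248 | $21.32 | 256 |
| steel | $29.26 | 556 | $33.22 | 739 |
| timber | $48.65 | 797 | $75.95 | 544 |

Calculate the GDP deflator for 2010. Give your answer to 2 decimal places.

138.91

Nominal GDP 2010 = 21.32·256 + 33.22·739 + 75.95·544 = 71324.30.
Real GDP 2010 (at 1999 prices) = 12.72·256 + 29.26·739 + 48.65·544 = 51345.06.
Deflator = Nominal/Real × 100 = 71324.30/51345.06 × 100 = 138.912.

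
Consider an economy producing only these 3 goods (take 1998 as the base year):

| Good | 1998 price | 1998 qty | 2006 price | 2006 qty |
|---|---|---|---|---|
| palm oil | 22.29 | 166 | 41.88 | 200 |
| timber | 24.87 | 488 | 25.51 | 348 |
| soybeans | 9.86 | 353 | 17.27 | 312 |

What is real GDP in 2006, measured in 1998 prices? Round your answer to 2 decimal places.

Real GDP 2006 = Σ (p_1998 × q_2006) = 22.29·200 + 24.87·348 + 9.86·312 = 16189.08.

16189.08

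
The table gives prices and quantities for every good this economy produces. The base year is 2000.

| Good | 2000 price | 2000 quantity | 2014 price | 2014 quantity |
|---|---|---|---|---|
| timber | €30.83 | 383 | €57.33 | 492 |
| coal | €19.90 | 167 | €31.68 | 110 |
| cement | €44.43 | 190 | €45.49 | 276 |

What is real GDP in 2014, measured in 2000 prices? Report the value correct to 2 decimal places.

Real GDP 2014 = Σ (p_2000 × q_2014) = 30.83·492 + 19.90·110 + 44.43·276 = 29620.04.

€29620.04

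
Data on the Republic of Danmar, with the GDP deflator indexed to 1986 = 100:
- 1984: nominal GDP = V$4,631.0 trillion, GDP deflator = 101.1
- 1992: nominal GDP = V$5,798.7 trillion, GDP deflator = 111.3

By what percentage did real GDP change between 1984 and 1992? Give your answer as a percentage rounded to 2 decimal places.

Real GDP 1984 = 4631.0 / 1.011 = 4580.61.
Real GDP 1992 = 5798.7 / 1.113 = 5209.97.
Real growth = 5209.97 / 4580.61 − 1 = 0.1374.

13.74%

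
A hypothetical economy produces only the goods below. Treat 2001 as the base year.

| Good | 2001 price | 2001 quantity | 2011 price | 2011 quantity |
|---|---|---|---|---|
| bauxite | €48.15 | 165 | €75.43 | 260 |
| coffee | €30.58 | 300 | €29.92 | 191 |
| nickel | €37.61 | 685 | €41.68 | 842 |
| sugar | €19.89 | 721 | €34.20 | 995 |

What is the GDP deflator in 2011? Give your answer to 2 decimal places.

Nominal GDP 2011 = 75.43·260 + 29.92·191 + 41.68·842 + 34.20·995 = 94450.08.
Real GDP 2011 (at 2001 prices) = 48.15·260 + 30.58·191 + 37.61·842 + 19.89·995 = 69817.95.
Deflator = Nominal/Real × 100 = 94450.08/69817.95 × 100 = 135.281.

135.28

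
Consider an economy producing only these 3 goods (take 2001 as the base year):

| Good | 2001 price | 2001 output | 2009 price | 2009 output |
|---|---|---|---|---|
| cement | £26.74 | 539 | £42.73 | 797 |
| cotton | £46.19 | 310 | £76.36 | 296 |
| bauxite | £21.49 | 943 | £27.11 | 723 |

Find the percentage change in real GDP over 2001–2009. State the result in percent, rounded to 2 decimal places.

Real GDP 2001 = Nominal GDP 2001 = 26.74·539 + 46.19·310 + 21.49·943 = 48996.83.
Real GDP 2009 (at 2001 prices) = 26.74·797 + 46.19·296 + 21.49·723 = 50521.29.
Real growth = 50521.29/48996.83 − 1 = 0.0311.

3.11%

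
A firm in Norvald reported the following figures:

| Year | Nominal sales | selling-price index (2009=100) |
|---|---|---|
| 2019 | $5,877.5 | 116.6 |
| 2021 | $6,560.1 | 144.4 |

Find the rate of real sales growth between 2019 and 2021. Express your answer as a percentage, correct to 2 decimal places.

Real sales 2019 = 5877.5 / 1.166 = 5040.74.
Real sales 2021 = 6560.1 / 1.444 = 4543.01.
Real growth = 4543.01 / 5040.74 − 1 = -0.0987.

-9.87%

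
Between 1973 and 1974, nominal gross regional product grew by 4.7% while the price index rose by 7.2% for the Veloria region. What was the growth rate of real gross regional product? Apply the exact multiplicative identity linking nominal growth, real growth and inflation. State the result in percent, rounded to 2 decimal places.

(1 + g_nom) = (1 + g_real)(1 + π), so g_real = 1.0470 / 1.0720 − 1 = -0.02332.

-2.33%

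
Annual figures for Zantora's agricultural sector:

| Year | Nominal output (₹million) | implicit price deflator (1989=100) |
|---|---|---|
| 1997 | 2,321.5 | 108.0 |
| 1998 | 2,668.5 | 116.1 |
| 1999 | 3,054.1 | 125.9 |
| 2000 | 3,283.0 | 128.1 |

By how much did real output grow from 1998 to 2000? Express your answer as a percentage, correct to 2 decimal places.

Real output 1998 = 2668.5/1.161 = 2298.45.
Real output 2000 = 3283.0/1.281 = 2562.84.
Change = 2562.84/2298.45 − 1 = 0.1150.

11.50%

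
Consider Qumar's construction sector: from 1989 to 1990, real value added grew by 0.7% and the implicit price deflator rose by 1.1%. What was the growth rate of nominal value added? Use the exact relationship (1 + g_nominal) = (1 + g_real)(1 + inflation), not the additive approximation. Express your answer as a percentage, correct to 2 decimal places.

(1 + g_nom) = (1 + g_real)(1 + π) = 1.0070 × 1.0110 = 1.01808.

1.81%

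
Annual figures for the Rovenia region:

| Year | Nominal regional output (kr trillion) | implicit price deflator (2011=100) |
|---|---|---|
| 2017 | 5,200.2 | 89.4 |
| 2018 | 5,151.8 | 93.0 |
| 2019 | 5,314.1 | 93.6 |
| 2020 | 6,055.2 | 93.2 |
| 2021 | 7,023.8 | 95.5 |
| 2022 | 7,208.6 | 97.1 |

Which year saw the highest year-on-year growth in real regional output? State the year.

2018: real = 5151.8/0.930 = 5539.57; growth vs 2017 (5816.78) = -4.77%.
2019: real = 5314.1/0.936 = 5677.46; growth vs 2018 (5539.57) = 2.49%.
2020: real = 6055.2/0.932 = 6497.00; growth vs 2019 (5677.46) = 14.43%.
2021: real = 7023.8/0.955 = 7354.76; growth vs 2020 (6497.00) = 13.20%.
2022: real = 7208.6/0.971 = 7423.89; growth vs 2021 (7354.76) = 0.94%.

2020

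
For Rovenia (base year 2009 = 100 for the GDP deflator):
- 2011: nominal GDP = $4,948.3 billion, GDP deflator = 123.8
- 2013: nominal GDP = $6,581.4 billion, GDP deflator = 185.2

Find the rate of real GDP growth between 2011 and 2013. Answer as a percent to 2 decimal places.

Real GDP 2011 = 4948.3 / 1.238 = 3997.01.
Real GDP 2013 = 6581.4 / 1.852 = 3553.67.
Real growth = 3553.67 / 3997.01 − 1 = -0.1109.

-11.09%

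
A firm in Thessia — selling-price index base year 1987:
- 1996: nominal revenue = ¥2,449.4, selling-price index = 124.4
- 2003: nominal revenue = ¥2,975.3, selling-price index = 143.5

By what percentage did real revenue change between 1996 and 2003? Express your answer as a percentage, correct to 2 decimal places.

5.30%

Real revenue 1996 = 2449.4 / 1.244 = 1968.97.
Real revenue 2003 = 2975.3 / 1.435 = 2073.38.
Real growth = 2073.38 / 1968.97 − 1 = 0.0530.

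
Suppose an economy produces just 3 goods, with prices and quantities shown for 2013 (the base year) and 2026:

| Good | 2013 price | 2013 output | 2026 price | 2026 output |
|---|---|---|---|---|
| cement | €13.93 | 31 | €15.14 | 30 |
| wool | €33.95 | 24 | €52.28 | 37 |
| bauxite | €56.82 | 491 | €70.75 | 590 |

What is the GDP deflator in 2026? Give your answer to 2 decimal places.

Nominal GDP 2026 = 15.14·30 + 52.28·37 + 70.75·590 = 44131.06.
Real GDP 2026 (at 2013 prices) = 13.93·30 + 33.95·37 + 56.82·590 = 35197.85.
Deflator = Nominal/Real × 100 = 44131.06/35197.85 × 100 = 125.380.

125.38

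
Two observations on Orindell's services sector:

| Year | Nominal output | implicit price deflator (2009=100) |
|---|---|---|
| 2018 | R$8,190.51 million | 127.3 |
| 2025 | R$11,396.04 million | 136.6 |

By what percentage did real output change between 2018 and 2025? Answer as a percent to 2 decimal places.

29.66%

Real output 2018 = 8190.51 / 1.273 = 6434.02.
Real output 2025 = 11396.04 / 1.366 = 8342.64.
Real growth = 8342.64 / 6434.02 − 1 = 0.2966.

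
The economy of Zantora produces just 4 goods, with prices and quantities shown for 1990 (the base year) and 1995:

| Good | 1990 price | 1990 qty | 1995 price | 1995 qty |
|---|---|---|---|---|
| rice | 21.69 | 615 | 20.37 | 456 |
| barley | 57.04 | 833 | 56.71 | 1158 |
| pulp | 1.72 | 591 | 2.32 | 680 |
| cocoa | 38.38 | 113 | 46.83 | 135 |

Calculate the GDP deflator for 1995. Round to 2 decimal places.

100.69

Nominal GDP 1995 = 20.37·456 + 56.71·1158 + 2.32·680 + 46.83·135 = 82858.55.
Real GDP 1995 (at 1990 prices) = 21.69·456 + 57.04·1158 + 1.72·680 + 38.38·135 = 82293.86.
Deflator = Nominal/Real × 100 = 82858.55/82293.86 × 100 = 100.686.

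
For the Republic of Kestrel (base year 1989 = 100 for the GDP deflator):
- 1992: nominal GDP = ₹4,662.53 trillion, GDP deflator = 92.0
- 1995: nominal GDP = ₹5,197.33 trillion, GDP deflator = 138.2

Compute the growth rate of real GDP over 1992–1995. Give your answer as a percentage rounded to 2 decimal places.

Deflate each year: 1992 → 4662.53/0.920 = 5067.97; 1995 → 5197.33/1.382 = 3760.73.
So real GDP changed by 3760.73/5067.97 − 1 = -0.2579, i.e. -25.79%.

-25.79%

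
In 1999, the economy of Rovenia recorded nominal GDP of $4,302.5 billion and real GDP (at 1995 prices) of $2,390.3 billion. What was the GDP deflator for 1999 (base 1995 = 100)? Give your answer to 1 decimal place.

GDP deflator = (Nominal / Real) × 100 = 4302.5 / 2390.3 × 100 = 180.00.

180.0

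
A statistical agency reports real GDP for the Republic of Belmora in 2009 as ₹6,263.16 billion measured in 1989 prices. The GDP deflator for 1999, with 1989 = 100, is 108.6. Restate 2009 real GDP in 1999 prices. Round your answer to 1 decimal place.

₹6,801.8 billion

Real GDP in 1999 prices = Real GDP in 1989 prices × (P_1999/P_1989) = 6263.16 × 1.086 = 6801.79.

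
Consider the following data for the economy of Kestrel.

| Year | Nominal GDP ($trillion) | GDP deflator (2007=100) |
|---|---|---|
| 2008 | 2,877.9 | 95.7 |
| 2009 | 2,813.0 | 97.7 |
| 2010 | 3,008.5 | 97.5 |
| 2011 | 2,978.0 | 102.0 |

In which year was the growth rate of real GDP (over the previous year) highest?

2010

2009: real = 2813.0/0.977 = 2879.22; growth vs 2008 (3007.21) = -4.26%.
2010: real = 3008.5/0.975 = 3085.64; growth vs 2009 (2879.22) = 7.17%.
2011: real = 2978.0/1.020 = 2919.61; growth vs 2010 (3085.64) = -5.38%.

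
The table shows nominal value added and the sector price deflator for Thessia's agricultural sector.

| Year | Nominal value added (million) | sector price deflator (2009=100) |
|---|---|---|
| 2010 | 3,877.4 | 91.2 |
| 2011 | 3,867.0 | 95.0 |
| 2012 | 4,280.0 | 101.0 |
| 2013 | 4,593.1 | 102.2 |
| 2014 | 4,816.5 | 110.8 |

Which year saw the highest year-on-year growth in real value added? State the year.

2011: real = 3867.0/0.950 = 4070.53; growth vs 2010 (4251.54) = -4.26%.
2012: real = 4280.0/1.010 = 4237.62; growth vs 2011 (4070.53) = 4.10%.
2013: real = 4593.1/1.022 = 4494.23; growth vs 2012 (4237.62) = 6.06%.
2014: real = 4816.5/1.108 = 4347.02; growth vs 2013 (4494.23) = -3.28%.

2013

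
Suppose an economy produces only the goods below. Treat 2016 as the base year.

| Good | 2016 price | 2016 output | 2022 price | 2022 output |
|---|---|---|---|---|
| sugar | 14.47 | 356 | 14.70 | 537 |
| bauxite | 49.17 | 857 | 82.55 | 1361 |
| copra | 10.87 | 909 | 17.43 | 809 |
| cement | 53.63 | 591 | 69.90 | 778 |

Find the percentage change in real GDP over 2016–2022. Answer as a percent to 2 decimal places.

Real GDP 2016 = Nominal GDP 2016 = 14.47·356 + 49.17·857 + 10.87·909 + 53.63·591 = 88866.17.
Real GDP 2022 (at 2016 prices) = 14.47·537 + 49.17·1361 + 10.87·809 + 53.63·778 = 125208.73.
Real growth = 125208.73/88866.17 − 1 = 0.4090.

40.90%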